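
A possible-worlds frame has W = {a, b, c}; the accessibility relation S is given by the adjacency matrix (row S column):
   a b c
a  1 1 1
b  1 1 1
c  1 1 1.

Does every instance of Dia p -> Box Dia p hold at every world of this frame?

Yes

By correspondence theory, 5 is valid on a frame iff S is Euclidean.
Euclidean: yes — any two successors of a common world are S-related.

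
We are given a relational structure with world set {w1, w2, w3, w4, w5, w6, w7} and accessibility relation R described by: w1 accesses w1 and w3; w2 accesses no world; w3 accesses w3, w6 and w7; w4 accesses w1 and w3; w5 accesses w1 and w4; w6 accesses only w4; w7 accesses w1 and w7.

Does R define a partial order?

No

Reflexive: no — w2 is not related to itself.
Transitive: no — w1 R w3 and w3 R w6, but not w1 R w6.
Antisymmetric: yes — no distinct pair is related both ways.
So R is not a partial order.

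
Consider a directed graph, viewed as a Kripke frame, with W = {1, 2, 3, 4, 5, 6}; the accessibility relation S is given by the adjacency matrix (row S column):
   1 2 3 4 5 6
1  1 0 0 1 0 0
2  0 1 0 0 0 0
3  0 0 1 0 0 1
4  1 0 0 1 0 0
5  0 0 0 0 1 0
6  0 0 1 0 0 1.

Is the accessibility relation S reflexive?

Yes

Reflexive: yes — every world is S-related to itself.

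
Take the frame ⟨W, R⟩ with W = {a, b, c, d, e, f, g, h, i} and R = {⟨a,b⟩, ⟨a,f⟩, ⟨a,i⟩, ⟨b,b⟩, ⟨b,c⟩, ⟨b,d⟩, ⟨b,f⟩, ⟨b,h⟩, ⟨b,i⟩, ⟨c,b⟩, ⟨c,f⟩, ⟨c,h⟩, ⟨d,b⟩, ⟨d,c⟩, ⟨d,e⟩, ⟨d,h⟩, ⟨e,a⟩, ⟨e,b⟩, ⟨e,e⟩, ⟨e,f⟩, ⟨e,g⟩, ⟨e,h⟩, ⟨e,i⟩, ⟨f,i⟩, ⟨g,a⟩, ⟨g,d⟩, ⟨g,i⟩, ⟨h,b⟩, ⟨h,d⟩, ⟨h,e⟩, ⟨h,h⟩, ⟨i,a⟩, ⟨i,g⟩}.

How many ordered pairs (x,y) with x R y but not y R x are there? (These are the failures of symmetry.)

Enumerating: (a,b), (a,f), (b,f), (b,i), (c,f), (c,h), (d,c), (d,e), (e,a), (e,b), (e,f), (e,g), (e,i), (f,i), (g,a), (g,d).

16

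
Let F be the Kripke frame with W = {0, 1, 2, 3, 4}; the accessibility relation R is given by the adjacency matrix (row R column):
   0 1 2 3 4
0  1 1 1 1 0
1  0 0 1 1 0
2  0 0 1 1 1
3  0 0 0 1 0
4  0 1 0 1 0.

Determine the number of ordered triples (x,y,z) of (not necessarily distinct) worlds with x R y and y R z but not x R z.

4

Enumerating: (0,2,4), (1,2,4), (2,4,1), (4,1,2).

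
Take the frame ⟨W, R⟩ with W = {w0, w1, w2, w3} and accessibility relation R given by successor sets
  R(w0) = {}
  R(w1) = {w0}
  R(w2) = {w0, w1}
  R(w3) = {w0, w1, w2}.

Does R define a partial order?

No

Reflexive: no — w0 is not related to itself.
Transitive: yes — every two-step R-path is closed by a direct edge.
Antisymmetric: yes — no distinct pair is related both ways.
So R is not a partial order.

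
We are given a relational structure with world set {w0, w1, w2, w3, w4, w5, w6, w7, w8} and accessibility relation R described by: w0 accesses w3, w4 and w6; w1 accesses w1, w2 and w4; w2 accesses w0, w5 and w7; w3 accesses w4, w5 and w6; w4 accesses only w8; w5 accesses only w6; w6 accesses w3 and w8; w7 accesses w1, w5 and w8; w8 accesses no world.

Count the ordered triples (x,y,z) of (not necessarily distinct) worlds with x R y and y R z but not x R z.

Enumerating: (w0,w3,w5), (w0,w4,w8), (w0,w6,w8), (w1,w2,w0), (w1,w2,w5), (w1,w2,w7), (w1,w4,w8), (w2,w0,w3), (w2,w0,w4), (w2,w0,w6), (w2,w5,w6), (w2,w7,w1), … and 12 more.
Total: 24.

24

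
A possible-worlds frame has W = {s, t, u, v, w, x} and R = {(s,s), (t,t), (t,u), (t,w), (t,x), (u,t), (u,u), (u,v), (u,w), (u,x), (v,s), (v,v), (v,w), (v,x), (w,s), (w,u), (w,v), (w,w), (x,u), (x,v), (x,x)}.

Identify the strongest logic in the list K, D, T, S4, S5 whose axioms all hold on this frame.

Serial (axiom D): yes — every world has a successor (e.g. s R s).
Reflexive (axiom T): yes — every world is R-related to itself.
Transitive (axiom 4): no — t R u and u R v, but not t R v.
Euclidean (axiom 5): no — t R w and t R x, but not w R x.
So F validates K, D, T; S4 would additionally require R to be transitive. The strongest is T.

T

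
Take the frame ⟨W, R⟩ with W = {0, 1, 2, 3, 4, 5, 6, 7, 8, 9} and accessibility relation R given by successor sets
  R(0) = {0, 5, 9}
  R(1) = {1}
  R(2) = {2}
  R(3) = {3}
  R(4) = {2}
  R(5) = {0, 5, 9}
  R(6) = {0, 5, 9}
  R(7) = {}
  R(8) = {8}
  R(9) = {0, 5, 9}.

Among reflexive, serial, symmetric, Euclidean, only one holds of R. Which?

Reflexive: no — 4 is not related to itself.
Serial: no — 7 has no R-successor.
Symmetric: no — 4 R 2 but not 2 R 4.
Euclidean: yes — any two successors of a common world are R-related.
Only Euclidean holds.

Euclidean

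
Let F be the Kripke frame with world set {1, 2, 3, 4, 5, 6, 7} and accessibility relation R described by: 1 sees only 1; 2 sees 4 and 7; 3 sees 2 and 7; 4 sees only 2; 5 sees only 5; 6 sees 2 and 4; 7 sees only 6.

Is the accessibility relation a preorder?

Reflexive: no — 2 is not related to itself.
Transitive: no — 2 R 7 and 7 R 6, but not 2 R 6.
So R is not a preorder.

No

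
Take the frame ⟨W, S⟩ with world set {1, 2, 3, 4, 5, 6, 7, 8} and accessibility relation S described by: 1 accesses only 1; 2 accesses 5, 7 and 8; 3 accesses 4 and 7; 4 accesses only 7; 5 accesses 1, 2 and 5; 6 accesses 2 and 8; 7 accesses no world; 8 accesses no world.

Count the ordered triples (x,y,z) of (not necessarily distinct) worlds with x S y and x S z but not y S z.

Enumerating: (2,5,7), (2,5,8), (2,7,5), (2,7,7), (2,7,8), (2,8,5), (2,8,7), (2,8,8), (3,4,4), (3,7,4), (3,7,7), (4,7,7), … and 7 more.
Total: 19.

19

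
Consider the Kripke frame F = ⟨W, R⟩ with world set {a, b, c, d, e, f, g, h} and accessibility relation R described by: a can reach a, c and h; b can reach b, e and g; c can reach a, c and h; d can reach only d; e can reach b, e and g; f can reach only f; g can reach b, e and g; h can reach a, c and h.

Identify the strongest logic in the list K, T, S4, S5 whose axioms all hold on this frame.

Reflexive (axiom T): yes — every world is R-related to itself.
Transitive (axiom 4): yes — every two-step R-path is closed by a direct edge.
Euclidean (axiom 5): yes — any two successors of a common world are R-related.
So F validates K, T, S4, S5. The strongest is S5.

S5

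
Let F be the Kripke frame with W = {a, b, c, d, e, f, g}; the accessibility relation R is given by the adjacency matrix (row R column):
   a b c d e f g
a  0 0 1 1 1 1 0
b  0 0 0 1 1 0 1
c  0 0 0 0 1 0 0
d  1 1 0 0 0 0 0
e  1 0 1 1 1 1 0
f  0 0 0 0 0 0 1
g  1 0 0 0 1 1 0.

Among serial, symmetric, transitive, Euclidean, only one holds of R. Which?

serial

Serial: yes — every world has a successor (e.g. a R c).
Symmetric: no — a R c but not c R a.
Transitive: no — a R d and d R b, but not a R b.
Euclidean: no — a R c and a R d, but not c R d.
Only serial holds.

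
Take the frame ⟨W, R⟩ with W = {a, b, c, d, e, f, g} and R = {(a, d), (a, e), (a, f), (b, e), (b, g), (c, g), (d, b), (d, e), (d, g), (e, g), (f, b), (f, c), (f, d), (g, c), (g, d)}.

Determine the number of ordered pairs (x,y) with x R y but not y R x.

11

Enumerating: (a,d), (a,e), (a,f), (b,e), (b,g), (d,b), (d,e), (e,g), (f,b), (f,c), (f,d).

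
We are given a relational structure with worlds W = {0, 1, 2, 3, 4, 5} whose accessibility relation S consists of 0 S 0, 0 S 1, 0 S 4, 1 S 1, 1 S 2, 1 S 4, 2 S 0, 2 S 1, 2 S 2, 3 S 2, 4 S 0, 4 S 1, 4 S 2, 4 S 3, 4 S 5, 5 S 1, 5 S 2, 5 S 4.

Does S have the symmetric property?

Symmetric: no — 0 S 1 but not 1 S 0.

No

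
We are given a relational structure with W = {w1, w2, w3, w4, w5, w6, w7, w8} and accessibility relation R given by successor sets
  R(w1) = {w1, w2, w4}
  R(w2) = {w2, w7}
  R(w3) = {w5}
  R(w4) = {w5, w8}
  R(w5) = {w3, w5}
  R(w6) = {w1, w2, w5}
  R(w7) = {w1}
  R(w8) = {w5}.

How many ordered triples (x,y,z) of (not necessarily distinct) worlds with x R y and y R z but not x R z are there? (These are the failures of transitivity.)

12

Enumerating: (w1,w2,w7), (w1,w4,w5), (w1,w4,w8), (w2,w7,w1), (w3,w5,w3), (w4,w5,w3), (w6,w1,w4), (w6,w2,w7), (w6,w5,w3), (w7,w1,w2), (w7,w1,w4), (w8,w5,w3).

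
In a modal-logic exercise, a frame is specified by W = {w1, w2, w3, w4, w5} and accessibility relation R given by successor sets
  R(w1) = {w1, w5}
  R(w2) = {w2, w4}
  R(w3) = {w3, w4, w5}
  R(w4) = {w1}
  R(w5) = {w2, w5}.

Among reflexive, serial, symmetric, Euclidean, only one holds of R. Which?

serial

Reflexive: no — w4 is not related to itself.
Serial: yes — every world has a successor (e.g. w1 R w1).
Symmetric: no — w1 R w5 but not w5 R w1.
Euclidean: no — w3 R w4 and w3 R w5, but not w4 R w5.
Only serial holds.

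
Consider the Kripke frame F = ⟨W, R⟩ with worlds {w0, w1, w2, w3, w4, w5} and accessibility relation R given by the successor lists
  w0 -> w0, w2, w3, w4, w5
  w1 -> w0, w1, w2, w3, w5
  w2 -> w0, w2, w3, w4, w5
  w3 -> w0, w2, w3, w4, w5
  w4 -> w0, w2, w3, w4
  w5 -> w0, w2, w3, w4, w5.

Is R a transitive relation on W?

No

Transitive: no — w1 R w0 and w0 R w4, but not w1 R w4.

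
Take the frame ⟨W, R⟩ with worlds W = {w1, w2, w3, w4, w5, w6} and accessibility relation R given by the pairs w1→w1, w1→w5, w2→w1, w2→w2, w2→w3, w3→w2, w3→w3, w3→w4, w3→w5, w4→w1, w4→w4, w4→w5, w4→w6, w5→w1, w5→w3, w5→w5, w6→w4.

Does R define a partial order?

No

Reflexive: no — w6 is not related to itself.
Transitive: no — w1 R w5 and w5 R w3, but not w1 R w3.
Antisymmetric: no — w1 R w5 and w5 R w1 with w1 ≠ w5.
So R is not a partial order.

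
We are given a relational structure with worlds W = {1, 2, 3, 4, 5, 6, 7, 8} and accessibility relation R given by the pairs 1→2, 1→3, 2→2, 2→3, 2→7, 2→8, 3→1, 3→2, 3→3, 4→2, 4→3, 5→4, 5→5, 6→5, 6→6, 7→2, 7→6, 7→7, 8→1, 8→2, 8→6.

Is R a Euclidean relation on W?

No

Euclidean: no — 2 R 3 and 2 R 7, but not 3 R 7.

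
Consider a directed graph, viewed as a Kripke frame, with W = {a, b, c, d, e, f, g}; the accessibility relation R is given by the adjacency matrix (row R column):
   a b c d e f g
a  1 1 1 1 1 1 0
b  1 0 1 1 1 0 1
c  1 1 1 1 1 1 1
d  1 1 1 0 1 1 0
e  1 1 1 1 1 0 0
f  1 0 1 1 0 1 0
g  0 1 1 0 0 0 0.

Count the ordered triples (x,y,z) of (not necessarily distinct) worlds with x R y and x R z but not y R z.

38

Enumerating: (a,b,b), (a,b,f), (a,d,d), (a,e,f), (a,f,b), (a,f,e), (b,a,g), (b,d,d), (b,d,g), (b,e,g), (b,g,a), (b,g,d), … and 26 more.
Total: 38.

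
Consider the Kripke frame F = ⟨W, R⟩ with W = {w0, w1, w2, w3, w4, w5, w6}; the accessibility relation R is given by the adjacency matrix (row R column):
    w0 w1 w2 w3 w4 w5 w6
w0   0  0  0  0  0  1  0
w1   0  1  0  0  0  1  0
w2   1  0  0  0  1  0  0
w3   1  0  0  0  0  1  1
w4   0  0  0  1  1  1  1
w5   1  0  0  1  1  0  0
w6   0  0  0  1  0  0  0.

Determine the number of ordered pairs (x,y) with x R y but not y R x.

Enumerating: (w1,w5), (w2,w0), (w2,w4), (w3,w0), (w4,w3), (w4,w6).

6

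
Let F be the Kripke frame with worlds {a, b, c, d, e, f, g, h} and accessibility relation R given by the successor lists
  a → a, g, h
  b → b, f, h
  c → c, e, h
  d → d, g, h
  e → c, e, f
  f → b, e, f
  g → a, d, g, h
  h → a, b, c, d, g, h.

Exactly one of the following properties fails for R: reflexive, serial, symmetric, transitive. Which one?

transitive

Reflexive: yes — every world is R-related to itself.
Serial: yes — every world has a successor (e.g. a R a).
Symmetric: yes — every pair in R has its reverse in R.
Transitive: no — a R g and g R d, but not a R d.
Only transitive fails.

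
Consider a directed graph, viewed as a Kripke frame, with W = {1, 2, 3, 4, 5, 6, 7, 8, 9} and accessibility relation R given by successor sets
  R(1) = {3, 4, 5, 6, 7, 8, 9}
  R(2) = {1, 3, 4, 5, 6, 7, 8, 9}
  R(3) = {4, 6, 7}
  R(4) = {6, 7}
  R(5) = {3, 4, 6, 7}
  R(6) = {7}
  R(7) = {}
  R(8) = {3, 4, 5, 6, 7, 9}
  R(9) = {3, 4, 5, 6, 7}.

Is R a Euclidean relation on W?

Euclidean: no — 1 R 3 and 1 R 5, but not 3 R 5.

No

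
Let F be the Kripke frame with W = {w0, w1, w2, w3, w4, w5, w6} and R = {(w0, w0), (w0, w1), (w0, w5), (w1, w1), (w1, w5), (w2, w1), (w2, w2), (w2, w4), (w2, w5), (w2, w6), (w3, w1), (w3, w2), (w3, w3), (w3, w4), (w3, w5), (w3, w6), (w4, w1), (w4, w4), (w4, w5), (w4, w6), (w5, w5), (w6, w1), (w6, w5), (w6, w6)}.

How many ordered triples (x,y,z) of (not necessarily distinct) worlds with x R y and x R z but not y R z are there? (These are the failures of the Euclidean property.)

Enumerating: (w0,w1,w0), (w0,w5,w0), (w0,w5,w1), (w1,w5,w1), (w2,w1,w2), (w2,w1,w4), (w2,w1,w6), (w2,w4,w2), (w2,w5,w1), (w2,w5,w2), (w2,w5,w4), (w2,w5,w6), … and 26 more.
Total: 38.

38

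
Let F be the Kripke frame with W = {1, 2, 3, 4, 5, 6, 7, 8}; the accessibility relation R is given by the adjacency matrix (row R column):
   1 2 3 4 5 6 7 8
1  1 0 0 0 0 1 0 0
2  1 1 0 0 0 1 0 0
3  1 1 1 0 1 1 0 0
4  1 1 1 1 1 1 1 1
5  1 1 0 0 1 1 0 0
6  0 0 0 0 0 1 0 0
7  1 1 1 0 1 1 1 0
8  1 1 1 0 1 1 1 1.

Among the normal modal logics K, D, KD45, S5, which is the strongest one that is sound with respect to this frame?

Serial (axiom D): yes — every world has a successor (e.g. 1 R 1).
Euclidean (axiom 5): no — 2 R 6 and 2 R 1, but not 6 R 1.
Transitive (axiom 4): yes — every two-step R-path is closed by a direct edge.
Reflexive (axiom T): yes — every world is R-related to itself.
So F validates K, D; KD45 would additionally require R to be Euclidean. The strongest is D.

D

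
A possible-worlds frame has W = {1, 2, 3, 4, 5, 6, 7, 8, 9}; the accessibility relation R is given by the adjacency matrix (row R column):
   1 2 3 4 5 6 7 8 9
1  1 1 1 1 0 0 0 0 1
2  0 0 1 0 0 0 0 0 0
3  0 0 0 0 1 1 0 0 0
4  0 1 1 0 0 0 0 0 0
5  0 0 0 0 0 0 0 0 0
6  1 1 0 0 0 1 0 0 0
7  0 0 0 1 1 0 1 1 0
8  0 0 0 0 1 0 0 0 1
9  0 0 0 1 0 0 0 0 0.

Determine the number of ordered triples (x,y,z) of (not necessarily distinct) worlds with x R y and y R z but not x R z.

18

Enumerating: (1,3,5), (1,3,6), (2,3,5), (2,3,6), (3,6,1), (3,6,2), (4,3,5), (4,3,6), (6,1,3), (6,1,4), (6,1,9), (6,2,3), (7,4,2), (7,4,3), (7,8,9), (8,9,4), (9,4,2), (9,4,3).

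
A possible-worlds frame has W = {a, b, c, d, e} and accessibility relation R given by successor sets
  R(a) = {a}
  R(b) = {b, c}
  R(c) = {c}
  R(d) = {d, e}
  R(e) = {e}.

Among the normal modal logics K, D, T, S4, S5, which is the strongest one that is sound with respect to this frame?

S4

Serial (axiom D): yes — every world has a successor (e.g. a R a).
Reflexive (axiom T): yes — every world is R-related to itself.
Transitive (axiom 4): yes — every two-step R-path is closed by a direct edge.
Euclidean (axiom 5): no — b R c and b R b, but not c R b.
So F validates K, D, T, S4; S5 would additionally require R to be Euclidean. The strongest is S4.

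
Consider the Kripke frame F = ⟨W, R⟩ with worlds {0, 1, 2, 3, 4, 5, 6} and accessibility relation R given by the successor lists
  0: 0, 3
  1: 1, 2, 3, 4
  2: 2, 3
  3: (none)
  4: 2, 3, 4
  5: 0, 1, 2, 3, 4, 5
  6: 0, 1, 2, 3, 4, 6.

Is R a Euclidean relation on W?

No

Euclidean: no — 1 R 2 and 1 R 4, but not 2 R 4.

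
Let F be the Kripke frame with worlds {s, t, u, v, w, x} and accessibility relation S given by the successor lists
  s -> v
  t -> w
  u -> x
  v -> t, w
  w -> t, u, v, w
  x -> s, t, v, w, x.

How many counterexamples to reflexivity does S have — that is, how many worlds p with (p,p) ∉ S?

Enumerating: s, t, u, v.

4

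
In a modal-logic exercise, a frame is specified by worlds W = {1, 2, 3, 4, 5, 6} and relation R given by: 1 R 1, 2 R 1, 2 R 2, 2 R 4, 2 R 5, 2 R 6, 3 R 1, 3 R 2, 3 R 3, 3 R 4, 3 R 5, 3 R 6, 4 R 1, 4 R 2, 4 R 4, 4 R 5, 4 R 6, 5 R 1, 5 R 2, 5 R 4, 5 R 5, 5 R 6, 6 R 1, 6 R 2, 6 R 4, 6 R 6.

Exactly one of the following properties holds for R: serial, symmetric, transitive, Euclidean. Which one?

serial

Serial: yes — every world has a successor (e.g. 1 R 1).
Symmetric: no — 2 R 1 but not 1 R 2.
Transitive: no — 6 R 2 and 2 R 5, but not 6 R 5.
Euclidean: no — 2 R 1 and 2 R 4, but not 1 R 4.
Only serial holds.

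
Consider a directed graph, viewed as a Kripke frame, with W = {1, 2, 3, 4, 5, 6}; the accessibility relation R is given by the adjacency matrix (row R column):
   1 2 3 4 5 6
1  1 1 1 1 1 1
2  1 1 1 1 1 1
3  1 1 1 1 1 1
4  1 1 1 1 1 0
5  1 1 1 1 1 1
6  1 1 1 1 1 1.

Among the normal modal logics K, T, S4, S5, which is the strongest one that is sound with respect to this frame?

Reflexive (axiom T): yes — every world is R-related to itself.
Transitive (axiom 4): no — 4 R 1 and 1 R 6, but not 4 R 6.
Euclidean (axiom 5): no — 1 R 4 and 1 R 6, but not 4 R 6.
So F validates K, T; S4 would additionally require R to be transitive. The strongest is T.

T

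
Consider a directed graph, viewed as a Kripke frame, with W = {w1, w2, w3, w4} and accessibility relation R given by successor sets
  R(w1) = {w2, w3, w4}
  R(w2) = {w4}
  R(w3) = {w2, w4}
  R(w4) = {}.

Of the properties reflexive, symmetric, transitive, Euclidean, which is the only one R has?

Reflexive: no — w1 is not related to itself.
Symmetric: no — w1 R w2 but not w2 R w1.
Transitive: yes — every two-step R-path is closed by a direct edge.
Euclidean: no — w1 R w2 and w1 R w3, but not w2 R w3.
Only transitive holds.

transitive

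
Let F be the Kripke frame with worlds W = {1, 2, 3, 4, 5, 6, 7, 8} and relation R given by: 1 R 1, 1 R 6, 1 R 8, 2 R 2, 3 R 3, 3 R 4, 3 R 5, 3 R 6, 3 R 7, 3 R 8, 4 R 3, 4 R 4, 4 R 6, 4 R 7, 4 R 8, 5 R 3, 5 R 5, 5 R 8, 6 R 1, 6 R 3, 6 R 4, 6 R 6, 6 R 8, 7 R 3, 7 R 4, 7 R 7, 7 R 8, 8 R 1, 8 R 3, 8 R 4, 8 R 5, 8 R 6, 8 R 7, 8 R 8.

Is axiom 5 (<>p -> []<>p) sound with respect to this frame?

No

The schema 5 characterises exactly the Euclidean frames.
Euclidean: no — 3 R 4 and 3 R 5, but not 4 R 5.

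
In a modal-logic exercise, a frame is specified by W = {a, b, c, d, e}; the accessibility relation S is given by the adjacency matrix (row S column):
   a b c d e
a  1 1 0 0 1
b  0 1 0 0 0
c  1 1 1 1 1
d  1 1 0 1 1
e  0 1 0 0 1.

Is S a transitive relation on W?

Transitive: yes — every two-step S-path is closed by a direct edge.

Yes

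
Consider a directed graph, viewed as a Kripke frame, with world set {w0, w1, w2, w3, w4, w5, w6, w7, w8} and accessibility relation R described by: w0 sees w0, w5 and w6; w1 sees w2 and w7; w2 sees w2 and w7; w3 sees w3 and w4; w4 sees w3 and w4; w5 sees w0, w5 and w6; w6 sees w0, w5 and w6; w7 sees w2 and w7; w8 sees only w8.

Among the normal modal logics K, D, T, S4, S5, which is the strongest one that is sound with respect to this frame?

D

Serial (axiom D): yes — every world has a successor (e.g. w0 R w0).
Reflexive (axiom T): no — w1 is not related to itself.
Transitive (axiom 4): yes — every two-step R-path is closed by a direct edge.
Euclidean (axiom 5): yes — any two successors of a common world are R-related.
So F validates K, D; T would additionally require R to be reflexive. The strongest is D.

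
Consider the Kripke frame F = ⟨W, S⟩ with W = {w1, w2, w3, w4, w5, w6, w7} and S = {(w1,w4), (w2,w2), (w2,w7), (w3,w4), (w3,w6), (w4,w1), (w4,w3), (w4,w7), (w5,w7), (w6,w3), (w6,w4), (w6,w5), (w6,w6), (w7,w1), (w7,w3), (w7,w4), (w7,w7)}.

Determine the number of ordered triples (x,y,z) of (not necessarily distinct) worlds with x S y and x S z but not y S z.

Enumerating: (w1,w4,w4), (w2,w7,w2), (w3,w4,w4), (w3,w4,w6), (w4,w1,w1), (w4,w1,w3), (w4,w1,w7), (w4,w3,w1), (w4,w3,w3), (w4,w3,w7), (w6,w3,w3), (w6,w3,w5), … and 14 more.
Total: 26.

26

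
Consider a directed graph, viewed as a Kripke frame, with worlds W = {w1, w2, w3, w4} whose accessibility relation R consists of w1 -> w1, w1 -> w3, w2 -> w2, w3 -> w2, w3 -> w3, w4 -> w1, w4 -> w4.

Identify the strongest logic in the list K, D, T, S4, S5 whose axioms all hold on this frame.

Serial (axiom D): yes — every world has a successor (e.g. w1 R w1).
Reflexive (axiom T): yes — every world is R-related to itself.
Transitive (axiom 4): no — w1 R w3 and w3 R w2, but not w1 R w2.
Euclidean (axiom 5): no — w1 R w3 and w1 R w1, but not w3 R w1.
So F validates K, D, T; S4 would additionally require R to be transitive. The strongest is T.

T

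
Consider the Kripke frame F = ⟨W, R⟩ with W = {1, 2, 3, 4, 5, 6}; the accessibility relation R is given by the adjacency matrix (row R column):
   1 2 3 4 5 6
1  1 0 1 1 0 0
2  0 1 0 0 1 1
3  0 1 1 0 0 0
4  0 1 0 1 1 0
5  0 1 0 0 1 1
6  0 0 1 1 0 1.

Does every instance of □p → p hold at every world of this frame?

By correspondence theory, T is valid on a frame iff R is reflexive.
Reflexive: yes — every world is R-related to itself.

Yes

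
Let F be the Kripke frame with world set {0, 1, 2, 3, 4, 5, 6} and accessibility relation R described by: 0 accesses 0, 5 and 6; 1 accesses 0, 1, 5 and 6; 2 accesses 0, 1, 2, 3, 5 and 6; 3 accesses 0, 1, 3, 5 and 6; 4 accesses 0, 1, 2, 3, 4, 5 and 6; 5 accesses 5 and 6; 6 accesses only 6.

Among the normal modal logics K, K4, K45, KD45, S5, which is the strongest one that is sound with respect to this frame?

Transitive (axiom 4): yes — every two-step R-path is closed by a direct edge.
Euclidean (axiom 5): no — 0 R 6 and 0 R 5, but not 6 R 5.
Serial (axiom D): yes — every world has a successor (e.g. 0 R 0).
Reflexive (axiom T): yes — every world is R-related to itself.
So F validates K, K4; K45 would additionally require R to be Euclidean. The strongest is K4.

K4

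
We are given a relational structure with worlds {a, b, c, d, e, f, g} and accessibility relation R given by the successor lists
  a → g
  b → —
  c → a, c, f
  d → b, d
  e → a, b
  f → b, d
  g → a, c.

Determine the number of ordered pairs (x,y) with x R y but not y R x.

8

Enumerating: (c,a), (c,f), (d,b), (e,a), (e,b), (f,b), (f,d), (g,c).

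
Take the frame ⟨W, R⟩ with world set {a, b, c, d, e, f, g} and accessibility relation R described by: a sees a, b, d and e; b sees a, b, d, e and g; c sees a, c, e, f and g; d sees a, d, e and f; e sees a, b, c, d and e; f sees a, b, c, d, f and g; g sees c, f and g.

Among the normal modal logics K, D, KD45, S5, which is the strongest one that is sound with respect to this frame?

D

Serial (axiom D): yes — every world has a successor (e.g. a R a).
Euclidean (axiom 5): no — a R d and a R b, but not d R b.
Transitive (axiom 4): no — a R b and b R g, but not a R g.
Reflexive (axiom T): yes — every world is R-related to itself.
So F validates K, D; KD45 would additionally require R to be Euclidean and transitive. The strongest is D.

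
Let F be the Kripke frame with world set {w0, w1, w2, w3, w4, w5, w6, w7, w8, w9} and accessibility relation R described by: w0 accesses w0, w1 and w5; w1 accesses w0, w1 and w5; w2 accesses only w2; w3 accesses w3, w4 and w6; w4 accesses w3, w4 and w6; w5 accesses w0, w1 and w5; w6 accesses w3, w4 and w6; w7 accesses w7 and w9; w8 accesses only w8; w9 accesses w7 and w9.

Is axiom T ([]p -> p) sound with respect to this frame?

Axiom T corresponds to the accessibility relation being reflexive.
Reflexive: yes — every world is R-related to itself.

Yes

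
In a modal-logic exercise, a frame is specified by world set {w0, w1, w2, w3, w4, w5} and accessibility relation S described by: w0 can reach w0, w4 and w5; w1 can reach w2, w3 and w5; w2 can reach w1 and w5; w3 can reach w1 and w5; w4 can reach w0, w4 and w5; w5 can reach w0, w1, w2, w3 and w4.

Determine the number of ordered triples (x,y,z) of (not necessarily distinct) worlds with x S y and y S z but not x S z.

Enumerating: (w0,w5,w1), (w0,w5,w2), (w0,w5,w3), (w1,w2,w1), (w1,w3,w1), (w1,w5,w0), (w1,w5,w1), (w1,w5,w4), (w2,w1,w2), (w2,w1,w3), (w2,w5,w0), (w2,w5,w2), … and 16 more.
Total: 28.

28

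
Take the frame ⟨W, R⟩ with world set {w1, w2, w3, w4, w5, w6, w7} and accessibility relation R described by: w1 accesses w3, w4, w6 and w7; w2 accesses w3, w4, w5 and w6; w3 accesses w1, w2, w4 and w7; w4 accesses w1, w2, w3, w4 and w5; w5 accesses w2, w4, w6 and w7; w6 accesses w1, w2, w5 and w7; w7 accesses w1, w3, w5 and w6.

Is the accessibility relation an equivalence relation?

No

Reflexive: no — w1 is not related to itself.
Symmetric: yes — every pair in R has its reverse in R.
Transitive: no — w1 R w3 and w3 R w2, but not w1 R w2.
So R is not an equivalence relation.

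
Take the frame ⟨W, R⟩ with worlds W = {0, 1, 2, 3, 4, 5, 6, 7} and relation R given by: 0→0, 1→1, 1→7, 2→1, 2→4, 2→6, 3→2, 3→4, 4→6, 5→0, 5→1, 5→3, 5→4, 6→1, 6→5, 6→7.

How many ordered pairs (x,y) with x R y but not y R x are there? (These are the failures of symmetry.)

14

Enumerating: (1,7), (2,1), (2,4), (2,6), (3,2), (3,4), (4,6), (5,0), (5,1), (5,3), (5,4), (6,1), (6,5), (6,7).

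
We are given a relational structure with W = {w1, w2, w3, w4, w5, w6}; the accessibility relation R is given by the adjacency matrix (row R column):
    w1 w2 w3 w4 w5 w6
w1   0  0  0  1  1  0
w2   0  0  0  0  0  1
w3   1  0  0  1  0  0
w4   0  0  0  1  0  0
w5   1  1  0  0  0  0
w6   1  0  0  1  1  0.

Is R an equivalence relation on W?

Reflexive: no — w1 is not related to itself.
Symmetric: no — w1 R w4 but not w4 R w1.
Transitive: no — w1 R w5 and w5 R w2, but not w1 R w2.
So R is not an equivalence relation.

No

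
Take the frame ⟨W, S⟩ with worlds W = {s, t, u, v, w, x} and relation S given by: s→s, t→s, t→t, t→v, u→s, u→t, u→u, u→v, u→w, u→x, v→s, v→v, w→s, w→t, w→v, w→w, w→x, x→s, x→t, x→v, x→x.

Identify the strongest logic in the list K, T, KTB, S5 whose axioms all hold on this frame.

T

Reflexive (axiom T): yes — every world is S-related to itself.
Symmetric (axiom B): no — t S s but not s S t.
Euclidean (axiom 5): no — t S s and t S v, but not s S v.
So F validates K, T; KTB would additionally require S to be symmetric. The strongest is T.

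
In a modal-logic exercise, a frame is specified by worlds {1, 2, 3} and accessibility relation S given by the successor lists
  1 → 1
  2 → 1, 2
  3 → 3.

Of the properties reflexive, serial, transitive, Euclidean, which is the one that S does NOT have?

Euclidean

Reflexive: yes — every world is S-related to itself.
Serial: yes — every world has a successor (e.g. 1 S 1).
Transitive: yes — every two-step S-path is closed by a direct edge.
Euclidean: no — 2 S 1 and 2 S 2, but not 1 S 2.
Only Euclidean fails.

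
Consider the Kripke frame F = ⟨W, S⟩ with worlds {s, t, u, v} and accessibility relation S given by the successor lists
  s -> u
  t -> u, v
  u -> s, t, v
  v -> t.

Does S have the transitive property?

Transitive: no — s S u and u S t, but not s S t.

No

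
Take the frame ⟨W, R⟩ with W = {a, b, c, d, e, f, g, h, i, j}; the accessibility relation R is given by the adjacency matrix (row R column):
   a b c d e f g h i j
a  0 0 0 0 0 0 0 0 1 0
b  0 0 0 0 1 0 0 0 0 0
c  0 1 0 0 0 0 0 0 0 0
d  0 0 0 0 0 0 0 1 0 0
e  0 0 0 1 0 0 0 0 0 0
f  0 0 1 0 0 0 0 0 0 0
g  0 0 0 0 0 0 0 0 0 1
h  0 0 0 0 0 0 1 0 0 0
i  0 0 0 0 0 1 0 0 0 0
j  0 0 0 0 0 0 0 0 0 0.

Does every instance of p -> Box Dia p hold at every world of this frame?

No

By correspondence theory, B is valid on a frame iff R is symmetric.
Symmetric: no — a R i but not i R a.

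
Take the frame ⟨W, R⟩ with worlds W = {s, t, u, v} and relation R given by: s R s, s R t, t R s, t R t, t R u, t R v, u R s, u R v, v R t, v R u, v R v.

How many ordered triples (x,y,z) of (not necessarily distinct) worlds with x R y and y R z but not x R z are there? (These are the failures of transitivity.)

Enumerating: (s,t,u), (s,t,v), (u,s,t), (u,v,t), (u,v,u), (v,t,s), (v,u,s).

7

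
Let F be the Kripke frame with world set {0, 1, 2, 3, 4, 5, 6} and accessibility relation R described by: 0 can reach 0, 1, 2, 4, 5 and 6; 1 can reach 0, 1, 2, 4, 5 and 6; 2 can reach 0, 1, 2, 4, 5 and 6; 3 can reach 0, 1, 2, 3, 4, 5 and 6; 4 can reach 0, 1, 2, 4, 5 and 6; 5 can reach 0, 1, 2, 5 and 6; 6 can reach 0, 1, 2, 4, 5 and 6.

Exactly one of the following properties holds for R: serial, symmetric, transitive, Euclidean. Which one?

Serial: yes — every world has a successor (e.g. 0 R 0).
Symmetric: no — 3 R 0 but not 0 R 3.
Transitive: no — 5 R 0 and 0 R 4, but not 5 R 4.
Euclidean: no — 0 R 5 and 0 R 4, but not 5 R 4.
Only serial holds.

serial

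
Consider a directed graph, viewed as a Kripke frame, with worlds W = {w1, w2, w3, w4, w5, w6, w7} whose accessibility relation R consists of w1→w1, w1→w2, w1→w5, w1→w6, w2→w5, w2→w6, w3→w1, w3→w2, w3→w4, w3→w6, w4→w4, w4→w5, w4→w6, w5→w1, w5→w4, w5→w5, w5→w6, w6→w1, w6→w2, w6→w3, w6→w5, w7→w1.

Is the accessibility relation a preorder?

Reflexive: no — w2 is not related to itself.
Transitive: no — w1 R w5 and w5 R w4, but not w1 R w4.
So R is not a preorder.

No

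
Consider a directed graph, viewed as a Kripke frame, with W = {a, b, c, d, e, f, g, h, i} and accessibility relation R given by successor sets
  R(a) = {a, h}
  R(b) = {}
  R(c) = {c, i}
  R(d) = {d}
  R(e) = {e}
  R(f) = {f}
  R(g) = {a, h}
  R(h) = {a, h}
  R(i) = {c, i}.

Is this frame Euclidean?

Yes

Euclidean: yes — any two successors of a common world are R-related.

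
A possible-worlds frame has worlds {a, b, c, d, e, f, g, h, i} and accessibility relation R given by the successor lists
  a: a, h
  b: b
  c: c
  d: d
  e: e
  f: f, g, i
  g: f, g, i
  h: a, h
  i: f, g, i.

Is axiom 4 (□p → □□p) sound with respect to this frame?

Yes

Axiom 4 corresponds to the accessibility relation being transitive.
Transitive: yes — every two-step R-path is closed by a direct edge.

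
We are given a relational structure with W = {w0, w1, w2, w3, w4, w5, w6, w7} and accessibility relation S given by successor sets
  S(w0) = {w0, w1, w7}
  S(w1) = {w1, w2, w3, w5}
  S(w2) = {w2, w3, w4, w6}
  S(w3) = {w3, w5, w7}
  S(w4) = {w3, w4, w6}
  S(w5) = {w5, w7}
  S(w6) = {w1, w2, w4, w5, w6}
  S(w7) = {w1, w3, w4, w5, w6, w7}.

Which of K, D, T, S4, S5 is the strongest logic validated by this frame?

T

Serial (axiom D): yes — every world has a successor (e.g. w0 S w0).
Reflexive (axiom T): yes — every world is S-related to itself.
Transitive (axiom 4): no — w0 S w1 and w1 S w2, but not w0 S w2.
Euclidean (axiom 5): no — w0 S w1 and w0 S w7, but not w1 S w7.
So F validates K, D, T; S4 would additionally require S to be transitive. The strongest is T.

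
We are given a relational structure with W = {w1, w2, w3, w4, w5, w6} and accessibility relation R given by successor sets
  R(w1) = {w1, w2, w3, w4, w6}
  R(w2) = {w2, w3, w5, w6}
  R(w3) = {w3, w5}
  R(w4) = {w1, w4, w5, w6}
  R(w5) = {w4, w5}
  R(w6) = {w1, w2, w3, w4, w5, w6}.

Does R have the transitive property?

No

Transitive: no — w1 R w2 and w2 R w5, but not w1 R w5.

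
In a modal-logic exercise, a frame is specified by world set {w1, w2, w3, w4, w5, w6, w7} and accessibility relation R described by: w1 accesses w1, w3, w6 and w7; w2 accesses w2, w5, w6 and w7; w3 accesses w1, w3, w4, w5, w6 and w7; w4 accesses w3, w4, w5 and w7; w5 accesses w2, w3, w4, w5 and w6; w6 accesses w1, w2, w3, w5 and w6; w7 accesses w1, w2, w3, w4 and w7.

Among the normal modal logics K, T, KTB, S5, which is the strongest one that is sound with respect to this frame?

Reflexive (axiom T): yes — every world is R-related to itself.
Symmetric (axiom B): yes — every pair in R has its reverse in R.
Euclidean (axiom 5): no — w1 R w6 and w1 R w7, but not w6 R w7.
So F validates K, T, KTB; S5 would additionally require R to be Euclidean. The strongest is KTB.

KTB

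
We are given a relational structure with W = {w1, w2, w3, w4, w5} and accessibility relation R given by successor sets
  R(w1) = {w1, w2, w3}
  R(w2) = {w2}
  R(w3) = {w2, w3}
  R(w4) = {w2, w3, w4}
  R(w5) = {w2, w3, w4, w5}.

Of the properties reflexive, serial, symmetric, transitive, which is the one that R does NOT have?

symmetric

Reflexive: yes — every world is R-related to itself.
Serial: yes — every world has a successor (e.g. w1 R w1).
Symmetric: no — w1 R w2 but not w2 R w1.
Transitive: yes — every two-step R-path is closed by a direct edge.
Only symmetric fails.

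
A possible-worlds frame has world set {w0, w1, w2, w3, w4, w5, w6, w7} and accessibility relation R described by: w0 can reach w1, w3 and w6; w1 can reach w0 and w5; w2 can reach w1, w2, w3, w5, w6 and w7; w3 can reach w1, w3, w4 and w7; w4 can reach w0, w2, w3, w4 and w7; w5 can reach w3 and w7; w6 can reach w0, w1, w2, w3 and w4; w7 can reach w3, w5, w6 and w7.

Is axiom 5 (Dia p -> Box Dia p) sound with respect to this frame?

No

Axiom 5 corresponds to the accessibility relation being Euclidean.
Euclidean: no — w0 R w1 and w0 R w3, but not w1 R w3.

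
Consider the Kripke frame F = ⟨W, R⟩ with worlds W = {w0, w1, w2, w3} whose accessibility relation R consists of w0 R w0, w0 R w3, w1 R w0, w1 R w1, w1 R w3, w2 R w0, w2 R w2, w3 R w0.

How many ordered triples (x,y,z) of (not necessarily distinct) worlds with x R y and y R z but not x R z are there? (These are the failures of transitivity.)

Enumerating: (w2,w0,w3), (w3,w0,w3).

2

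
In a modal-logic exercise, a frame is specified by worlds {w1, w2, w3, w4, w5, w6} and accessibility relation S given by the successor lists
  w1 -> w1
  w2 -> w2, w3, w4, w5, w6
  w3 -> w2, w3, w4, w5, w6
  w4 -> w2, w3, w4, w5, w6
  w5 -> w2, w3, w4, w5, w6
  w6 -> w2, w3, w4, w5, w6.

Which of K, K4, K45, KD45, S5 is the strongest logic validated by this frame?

S5

Transitive (axiom 4): yes — every two-step S-path is closed by a direct edge.
Euclidean (axiom 5): yes — any two successors of a common world are S-related.
Serial (axiom D): yes — every world has a successor (e.g. w1 S w1).
Reflexive (axiom T): yes — every world is S-related to itself.
So F validates K, K4, K45, KD45, S5. The strongest is S5.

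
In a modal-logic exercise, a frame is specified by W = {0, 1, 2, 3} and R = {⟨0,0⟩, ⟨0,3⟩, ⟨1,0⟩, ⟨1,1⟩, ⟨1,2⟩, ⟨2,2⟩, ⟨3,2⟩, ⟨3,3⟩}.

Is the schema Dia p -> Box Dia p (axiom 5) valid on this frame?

The schema 5 characterises exactly the Euclidean frames.
Euclidean: no — 1 R 0 and 1 R 2, but not 0 R 2.

No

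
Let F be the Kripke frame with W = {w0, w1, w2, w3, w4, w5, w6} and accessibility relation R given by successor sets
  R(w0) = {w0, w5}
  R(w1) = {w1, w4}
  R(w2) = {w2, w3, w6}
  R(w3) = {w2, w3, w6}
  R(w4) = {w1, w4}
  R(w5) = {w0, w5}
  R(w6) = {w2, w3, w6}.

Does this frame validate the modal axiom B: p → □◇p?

By correspondence theory, B is valid on a frame iff R is symmetric.
Symmetric: yes — every pair in R has its reverse in R.

Yes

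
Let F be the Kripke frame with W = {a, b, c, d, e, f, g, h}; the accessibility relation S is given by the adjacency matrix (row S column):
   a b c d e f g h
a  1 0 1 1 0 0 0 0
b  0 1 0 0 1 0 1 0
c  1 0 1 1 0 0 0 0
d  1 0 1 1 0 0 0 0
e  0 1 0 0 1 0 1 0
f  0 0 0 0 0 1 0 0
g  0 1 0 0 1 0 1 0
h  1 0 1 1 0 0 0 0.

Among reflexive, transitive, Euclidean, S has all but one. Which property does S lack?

Reflexive: no — h is not related to itself.
Transitive: yes — every two-step S-path is closed by a direct edge.
Euclidean: yes — any two successors of a common world are S-related.
Only reflexive fails.

reflexive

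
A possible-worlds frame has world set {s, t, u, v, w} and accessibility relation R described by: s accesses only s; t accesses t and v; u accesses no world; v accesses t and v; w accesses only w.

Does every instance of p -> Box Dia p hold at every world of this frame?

Yes

By correspondence theory, B is valid on a frame iff R is symmetric.
Symmetric: yes — every pair in R has its reverse in R.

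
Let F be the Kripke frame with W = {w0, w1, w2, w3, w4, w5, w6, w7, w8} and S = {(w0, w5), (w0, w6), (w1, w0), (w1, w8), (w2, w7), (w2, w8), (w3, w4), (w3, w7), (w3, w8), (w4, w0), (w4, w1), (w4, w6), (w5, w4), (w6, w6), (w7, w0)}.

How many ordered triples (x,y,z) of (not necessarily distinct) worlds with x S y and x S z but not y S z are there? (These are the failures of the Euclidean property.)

28

Enumerating: (w0,w5,w5), (w0,w5,w6), (w0,w6,w5), (w1,w0,w0), (w1,w0,w8), (w1,w8,w0), (w1,w8,w8), (w2,w7,w7), (w2,w7,w8), (w2,w8,w7), (w2,w8,w8), (w3,w4,w4), … and 16 more.
Total: 28.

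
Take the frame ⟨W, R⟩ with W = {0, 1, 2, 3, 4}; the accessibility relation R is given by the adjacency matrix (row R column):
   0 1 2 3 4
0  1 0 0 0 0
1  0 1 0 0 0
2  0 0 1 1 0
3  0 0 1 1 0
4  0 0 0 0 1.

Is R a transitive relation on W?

Yes

Transitive: yes — every two-step R-path is closed by a direct edge.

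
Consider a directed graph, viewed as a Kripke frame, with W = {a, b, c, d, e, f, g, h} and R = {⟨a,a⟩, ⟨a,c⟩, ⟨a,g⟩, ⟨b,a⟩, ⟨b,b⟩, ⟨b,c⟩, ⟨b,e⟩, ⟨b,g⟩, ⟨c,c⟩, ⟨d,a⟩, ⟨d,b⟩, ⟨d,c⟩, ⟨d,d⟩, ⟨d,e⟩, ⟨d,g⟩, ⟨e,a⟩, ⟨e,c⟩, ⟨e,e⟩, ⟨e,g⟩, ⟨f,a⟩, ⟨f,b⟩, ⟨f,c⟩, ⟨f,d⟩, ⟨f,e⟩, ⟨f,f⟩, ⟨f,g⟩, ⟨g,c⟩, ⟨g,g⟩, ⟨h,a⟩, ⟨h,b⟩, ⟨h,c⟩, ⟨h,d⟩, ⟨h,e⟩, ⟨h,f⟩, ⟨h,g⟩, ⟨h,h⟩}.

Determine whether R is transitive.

Transitive: yes — every two-step R-path is closed by a direct edge.

Yes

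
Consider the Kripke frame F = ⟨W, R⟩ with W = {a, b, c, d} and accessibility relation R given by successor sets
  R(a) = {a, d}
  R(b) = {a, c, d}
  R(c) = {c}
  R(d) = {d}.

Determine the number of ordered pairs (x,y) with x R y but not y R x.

4

Enumerating: (a,d), (b,a), (b,c), (b,d).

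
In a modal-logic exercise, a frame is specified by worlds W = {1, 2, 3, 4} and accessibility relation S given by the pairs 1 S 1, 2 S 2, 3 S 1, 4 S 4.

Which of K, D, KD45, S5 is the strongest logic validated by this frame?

KD45

Serial (axiom D): yes — every world has a successor (e.g. 1 S 1).
Euclidean (axiom 5): yes — any two successors of a common world are S-related.
Transitive (axiom 4): yes — every two-step S-path is closed by a direct edge.
Reflexive (axiom T): no — 3 is not related to itself.
So F validates K, D, KD45; S5 would additionally require S to be reflexive. The strongest is KD45.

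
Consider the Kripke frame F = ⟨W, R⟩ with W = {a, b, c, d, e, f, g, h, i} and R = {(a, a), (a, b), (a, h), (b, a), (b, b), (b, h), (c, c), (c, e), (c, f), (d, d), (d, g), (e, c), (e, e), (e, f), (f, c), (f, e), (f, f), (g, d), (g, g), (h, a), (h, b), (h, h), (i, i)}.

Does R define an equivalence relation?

Yes

Reflexive: yes — every world is R-related to itself.
Symmetric: yes — every pair in R has its reverse in R.
Transitive: yes — every two-step R-path is closed by a direct edge.
So R is an equivalence relation.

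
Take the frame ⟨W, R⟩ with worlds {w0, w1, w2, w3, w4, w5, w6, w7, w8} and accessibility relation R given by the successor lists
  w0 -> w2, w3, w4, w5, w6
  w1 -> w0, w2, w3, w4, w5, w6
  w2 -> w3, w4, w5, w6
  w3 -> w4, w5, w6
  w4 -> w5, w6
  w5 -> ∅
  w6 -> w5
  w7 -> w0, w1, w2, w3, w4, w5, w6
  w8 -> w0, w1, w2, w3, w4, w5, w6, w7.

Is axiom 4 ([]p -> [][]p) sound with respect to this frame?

Axiom 4 corresponds to the accessibility relation being transitive.
Transitive: yes — every two-step R-path is closed by a direct edge.

Yes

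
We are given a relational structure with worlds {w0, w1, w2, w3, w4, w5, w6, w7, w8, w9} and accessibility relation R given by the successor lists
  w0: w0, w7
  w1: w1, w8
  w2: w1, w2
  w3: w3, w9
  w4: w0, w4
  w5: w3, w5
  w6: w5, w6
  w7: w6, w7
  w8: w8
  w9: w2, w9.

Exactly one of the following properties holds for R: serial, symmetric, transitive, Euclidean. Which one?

Serial: yes — every world has a successor (e.g. w0 R w0).
Symmetric: no — w0 R w7 but not w7 R w0.
Transitive: no — w0 R w7 and w7 R w6, but not w0 R w6.
Euclidean: no — w0 R w7 and w0 R w0, but not w7 R w0.
Only serial holds.

serial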